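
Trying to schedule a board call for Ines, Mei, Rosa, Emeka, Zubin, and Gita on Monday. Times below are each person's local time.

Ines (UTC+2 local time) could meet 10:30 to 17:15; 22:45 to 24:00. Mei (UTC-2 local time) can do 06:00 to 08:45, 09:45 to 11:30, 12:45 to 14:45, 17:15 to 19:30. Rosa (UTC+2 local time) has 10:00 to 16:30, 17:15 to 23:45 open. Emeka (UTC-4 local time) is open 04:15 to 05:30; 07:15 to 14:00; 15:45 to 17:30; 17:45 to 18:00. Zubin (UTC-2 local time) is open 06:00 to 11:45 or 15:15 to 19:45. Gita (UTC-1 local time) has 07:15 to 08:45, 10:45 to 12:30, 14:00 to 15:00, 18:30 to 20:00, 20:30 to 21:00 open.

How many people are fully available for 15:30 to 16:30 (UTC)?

3

Ines in UTC: 08:30-15:15, 20:45-22:00 (subtract 2h to convert from UTC+2).
Mei in UTC: 08:00-10:45, 11:45-13:30, 14:45-16:45, 19:15-21:30 (add 2h to convert from UTC-2).
Rosa in UTC: 08:00-14:30, 15:15-21:45 (subtract 2h to convert from UTC+2).
Emeka in UTC: 08:15-09:30, 11:15-18:00, 19:45-21:30, 21:45-22:00 (add 4h to convert from UTC-4).
Zubin in UTC: 08:00-13:45, 17:15-21:45 (add 2h to convert from UTC-2).
Gita in UTC: 08:15-09:45, 11:45-13:30, 15:00-16:00, 19:30-21:00, 21:30-22:00 (add 1h to convert from UTC-1).
Mei, Rosa, and Emeka can make the full 15:30-16:30 slot — that's 3.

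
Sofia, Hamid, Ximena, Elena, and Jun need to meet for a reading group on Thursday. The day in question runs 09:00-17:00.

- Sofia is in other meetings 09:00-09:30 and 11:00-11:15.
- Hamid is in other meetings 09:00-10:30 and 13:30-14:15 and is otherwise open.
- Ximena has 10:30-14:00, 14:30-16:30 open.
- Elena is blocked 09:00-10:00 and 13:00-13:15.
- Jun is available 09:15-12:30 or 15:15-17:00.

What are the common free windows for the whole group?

Sofia free: 09:30-11:00, 11:15-17:00 (invert busy blocks within the working day).
Hamid free: 10:30-13:30, 14:15-17:00 (invert busy blocks within the working day).
Ximena free: 10:30-14:00, 14:30-16:30.
Elena free: 10:00-13:00, 13:15-17:00 (invert busy blocks within the working day).
Jun free: 09:15-12:30, 15:15-17:00.
Sofia ∩ Hamid: 10:30-11:00, 11:15-13:30, 14:15-17:00.
Sofia ∩ Hamid ∩ Ximena: 10:30-11:00, 11:15-13:30, 14:30-16:30.
Sofia ∩ Hamid ∩ Ximena ∩ Elena: 10:30-11:00, 11:15-13:00, 13:15-13:30, 14:30-16:30.
Sofia ∩ Hamid ∩ Ximena ∩ Elena ∩ Jun: 10:30-11:00, 11:15-12:30, 15:15-16:30.
So the common availability across everyone is 10:30-11:00, 11:15-12:30, 15:15-16:30.

10:30-11:00, 11:15-12:30, 15:15-16:30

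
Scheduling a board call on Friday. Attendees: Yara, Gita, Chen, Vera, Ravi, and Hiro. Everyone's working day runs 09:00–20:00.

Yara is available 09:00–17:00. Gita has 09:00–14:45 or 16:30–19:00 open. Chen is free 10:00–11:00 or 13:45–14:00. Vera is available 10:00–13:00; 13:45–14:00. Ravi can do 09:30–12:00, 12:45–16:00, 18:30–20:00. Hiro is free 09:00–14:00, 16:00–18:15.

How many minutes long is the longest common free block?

60

Yara ∩ Gita: 09:00-14:45, 16:30-17:00.
Yara ∩ Gita ∩ Chen: 10:00-11:00, 13:45-14:00.
Yara ∩ Gita ∩ Chen ∩ Vera: 10:00-11:00, 13:45-14:00.
Yara ∩ Gita ∩ Chen ∩ Vera ∩ Ravi: 10:00-11:00, 13:45-14:00.
Yara ∩ Gita ∩ Chen ∩ Vera ∩ Ravi ∩ Hiro: 10:00-11:00, 13:45-14:00.
The longest is 10:00-11:00 at 60 minutes.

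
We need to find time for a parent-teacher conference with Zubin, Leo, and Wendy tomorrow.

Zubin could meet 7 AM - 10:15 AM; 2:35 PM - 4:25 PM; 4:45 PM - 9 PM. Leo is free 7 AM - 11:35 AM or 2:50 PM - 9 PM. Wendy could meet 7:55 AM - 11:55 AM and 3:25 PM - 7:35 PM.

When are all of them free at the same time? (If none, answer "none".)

07:55-10:15, 15:25-16:25, 16:45-19:35

Zubin ∩ Leo: 07:00-10:15, 14:50-16:25, 16:45-21:00.
Zubin ∩ Leo ∩ Wendy: 07:55-10:15, 15:25-16:25, 16:45-19:35.
So the common availability across everyone is 07:55-10:15, 15:25-16:25, 16:45-19:35.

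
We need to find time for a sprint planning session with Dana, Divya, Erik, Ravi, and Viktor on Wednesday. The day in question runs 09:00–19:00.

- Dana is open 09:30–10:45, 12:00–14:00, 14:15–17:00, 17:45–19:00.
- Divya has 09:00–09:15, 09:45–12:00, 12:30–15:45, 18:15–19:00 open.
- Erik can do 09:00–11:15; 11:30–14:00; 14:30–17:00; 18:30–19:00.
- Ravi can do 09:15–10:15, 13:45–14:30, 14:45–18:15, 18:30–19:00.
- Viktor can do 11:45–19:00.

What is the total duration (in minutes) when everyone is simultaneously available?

105

Dana ∩ Divya: 09:45-10:45, 12:30-14:00, 14:15-15:45, 18:15-19:00.
Dana ∩ Divya ∩ Erik: 09:45-10:45, 12:30-14:00, 14:30-15:45, 18:30-19:00.
Dana ∩ Divya ∩ Erik ∩ Ravi: 09:45-10:15, 13:45-14:00, 14:45-15:45, 18:30-19:00.
Dana ∩ Divya ∩ Erik ∩ Ravi ∩ Viktor: 13:45-14:00, 14:45-15:45, 18:30-19:00.
So the common availability across everyone is 13:45-14:00, 14:45-15:45, 18:30-19:00.
Summing the common windows: 15 + 60 + 30 = 105 minutes.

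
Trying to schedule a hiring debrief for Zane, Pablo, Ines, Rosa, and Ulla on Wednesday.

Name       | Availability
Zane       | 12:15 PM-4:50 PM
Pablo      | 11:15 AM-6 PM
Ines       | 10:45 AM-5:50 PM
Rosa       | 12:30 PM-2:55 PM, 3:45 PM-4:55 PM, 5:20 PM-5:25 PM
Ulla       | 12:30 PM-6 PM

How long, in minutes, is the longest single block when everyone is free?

Zane ∩ Pablo: 12:15-16:50.
Zane ∩ Pablo ∩ Ines: 12:15-16:50.
Zane ∩ Pablo ∩ Ines ∩ Rosa: 12:30-14:55, 15:45-16:50.
Zane ∩ Pablo ∩ Ines ∩ Rosa ∩ Ulla: 12:30-14:55, 15:45-16:50.
The longest is 12:30-14:55 at 145 minutes.

145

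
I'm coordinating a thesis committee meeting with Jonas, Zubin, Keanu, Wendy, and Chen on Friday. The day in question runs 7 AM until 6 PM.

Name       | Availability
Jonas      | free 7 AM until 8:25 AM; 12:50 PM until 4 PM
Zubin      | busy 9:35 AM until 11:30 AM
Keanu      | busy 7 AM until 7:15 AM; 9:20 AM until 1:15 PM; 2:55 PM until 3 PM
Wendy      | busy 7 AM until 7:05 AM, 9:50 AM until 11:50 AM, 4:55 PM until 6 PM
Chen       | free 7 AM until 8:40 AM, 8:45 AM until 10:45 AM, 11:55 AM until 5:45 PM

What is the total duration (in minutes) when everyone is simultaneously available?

230

Jonas free: 07:00-08:25, 12:50-16:00.
Zubin free: 07:00-09:35, 11:30-18:00 (invert busy blocks within the working day).
Keanu free: 07:15-09:20, 13:15-14:55, 15:00-18:00 (invert busy blocks within the working day).
Wendy free: 07:05-09:50, 11:50-16:55 (invert busy blocks within the working day).
Chen free: 07:00-08:40, 08:45-10:45, 11:55-17:45.
Jonas ∩ Zubin: 07:00-08:25, 12:50-16:00.
Jonas ∩ Zubin ∩ Keanu: 07:15-08:25, 13:15-14:55, 15:00-16:00.
Jonas ∩ Zubin ∩ Keanu ∩ Wendy: 07:15-08:25, 13:15-14:55, 15:00-16:00.
Jonas ∩ Zubin ∩ Keanu ∩ Wendy ∩ Chen: 07:15-08:25, 13:15-14:55, 15:00-16:00.
Those are the intersection windows.
Summing the common windows: 70 + 100 + 60 = 230 minutes.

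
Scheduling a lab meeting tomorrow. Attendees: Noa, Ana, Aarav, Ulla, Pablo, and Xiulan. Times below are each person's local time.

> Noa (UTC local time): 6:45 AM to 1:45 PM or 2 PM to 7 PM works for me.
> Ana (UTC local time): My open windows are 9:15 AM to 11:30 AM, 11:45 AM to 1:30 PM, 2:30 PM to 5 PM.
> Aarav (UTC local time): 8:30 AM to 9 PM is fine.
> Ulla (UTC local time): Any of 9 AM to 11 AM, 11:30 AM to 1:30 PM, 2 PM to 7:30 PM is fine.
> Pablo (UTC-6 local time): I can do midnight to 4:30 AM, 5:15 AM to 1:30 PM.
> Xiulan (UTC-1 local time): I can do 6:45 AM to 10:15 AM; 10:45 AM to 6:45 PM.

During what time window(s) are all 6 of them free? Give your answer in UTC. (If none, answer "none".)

Noa in UTC: 06:45-13:45, 14:00-19:00.
Ana in UTC: 09:15-11:30, 11:45-13:30, 14:30-17:00.
Aarav in UTC: 08:30-21:00.
Ulla in UTC: 09:00-11:00, 11:30-13:30, 14:00-19:30.
Pablo in UTC: 06:00-10:30, 11:15-19:30 (add 6h to convert from UTC-6).
Xiulan in UTC: 07:45-11:15, 11:45-19:45 (add 1h to convert from UTC-1).
Noa ∩ Ana: 09:15-11:30, 11:45-13:30, 14:30-17:00.
Noa ∩ Ana ∩ Aarav: 09:15-11:30, 11:45-13:30, 14:30-17:00.
Noa ∩ Ana ∩ Aarav ∩ Ulla: 09:15-11:00, 11:45-13:30, 14:30-17:00.
Noa ∩ Ana ∩ Aarav ∩ Ulla ∩ Pablo: 09:15-10:30, 11:45-13:30, 14:30-17:00.
Noa ∩ Ana ∩ Aarav ∩ Ulla ∩ Pablo ∩ Xiulan: 09:15-10:30, 11:45-13:30, 14:30-17:00.

09:15-10:30, 11:45-13:30, 14:30-17:00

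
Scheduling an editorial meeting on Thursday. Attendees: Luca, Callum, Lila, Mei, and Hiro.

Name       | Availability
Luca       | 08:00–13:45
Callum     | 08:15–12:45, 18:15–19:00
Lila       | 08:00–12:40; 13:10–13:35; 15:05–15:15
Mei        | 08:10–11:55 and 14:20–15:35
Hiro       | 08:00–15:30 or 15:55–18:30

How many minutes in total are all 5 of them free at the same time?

220

Luca ∩ Callum: 08:15-12:45.
Luca ∩ Callum ∩ Lila: 08:15-12:40.
Luca ∩ Callum ∩ Lila ∩ Mei: 08:15-11:55.
Luca ∩ Callum ∩ Lila ∩ Mei ∩ Hiro: 08:15-11:55.
That's a single block of 220 minutes.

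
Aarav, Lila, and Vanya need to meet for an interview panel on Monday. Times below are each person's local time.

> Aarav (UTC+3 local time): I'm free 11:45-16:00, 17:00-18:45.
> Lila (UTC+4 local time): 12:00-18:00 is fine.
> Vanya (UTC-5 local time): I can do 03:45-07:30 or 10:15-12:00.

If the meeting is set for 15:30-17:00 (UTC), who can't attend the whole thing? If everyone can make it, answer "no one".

Aarav in UTC: 08:45-13:00, 14:00-15:45 (subtract 3h to convert from UTC+3).
Lila in UTC: 08:00-14:00 (subtract 4h to convert from UTC+4).
Vanya in UTC: 08:45-12:30, 15:15-17:00 (add 5h to convert from UTC-5).
Aarav: not fully free for 15:30-17:00. Lila: not fully free for 15:30-17:00. Vanya: free for 15:30-17:00.

Aarav, Lila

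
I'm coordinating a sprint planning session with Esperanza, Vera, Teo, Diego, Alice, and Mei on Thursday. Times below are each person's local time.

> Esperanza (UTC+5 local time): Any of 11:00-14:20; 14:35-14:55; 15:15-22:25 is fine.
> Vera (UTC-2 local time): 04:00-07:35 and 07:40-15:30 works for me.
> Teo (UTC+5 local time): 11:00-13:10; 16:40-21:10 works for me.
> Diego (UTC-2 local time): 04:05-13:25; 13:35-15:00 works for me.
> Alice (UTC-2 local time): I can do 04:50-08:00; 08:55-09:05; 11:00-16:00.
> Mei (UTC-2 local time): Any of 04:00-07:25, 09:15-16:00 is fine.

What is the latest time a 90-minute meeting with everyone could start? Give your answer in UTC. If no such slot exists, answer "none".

13:55

Esperanza in UTC: 06:00-09:20, 09:35-09:55, 10:15-17:25 (subtract 5h to convert from UTC+5).
Vera in UTC: 06:00-09:35, 09:40-17:30 (add 2h to convert from UTC-2).
Teo in UTC: 06:00-08:10, 11:40-16:10 (subtract 5h to convert from UTC+5).
Diego in UTC: 06:05-15:25, 15:35-17:00 (add 2h to convert from UTC-2).
Alice in UTC: 06:50-10:00, 10:55-11:05, 13:00-18:00 (add 2h to convert from UTC-2).
Mei in UTC: 06:00-09:25, 11:15-18:00 (add 2h to convert from UTC-2).
Esperanza ∩ Vera: 06:00-09:20, 09:40-09:55, 10:15-17:25.
Esperanza ∩ Vera ∩ Teo: 06:00-08:10, 11:40-16:10.
Esperanza ∩ Vera ∩ Teo ∩ Diego: 06:05-08:10, 11:40-15:25, 15:35-16:10.
Esperanza ∩ Vera ∩ Teo ∩ Diego ∩ Alice: 06:50-08:10, 13:00-15:25, 15:35-16:10.
Esperanza ∩ Vera ∩ Teo ∩ Diego ∩ Alice ∩ Mei: 06:50-08:10, 13:00-15:25, 15:35-16:10.
The last common window of at least 90 minutes is 13:00-15:25; a 90-minute meeting can start as late as 13:55 and still end by 15:25.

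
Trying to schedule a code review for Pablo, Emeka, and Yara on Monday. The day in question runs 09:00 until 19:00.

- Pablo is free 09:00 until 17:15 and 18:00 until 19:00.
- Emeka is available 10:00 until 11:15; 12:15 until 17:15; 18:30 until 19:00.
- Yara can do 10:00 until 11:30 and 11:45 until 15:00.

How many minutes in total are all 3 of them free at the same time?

240

Pablo ∩ Emeka: 10:00-11:15, 12:15-17:15, 18:30-19:00.
Pablo ∩ Emeka ∩ Yara: 10:00-11:15, 12:15-15:00.
Those are the intersection windows.
Summing the common windows: 75 + 165 = 240 minutes.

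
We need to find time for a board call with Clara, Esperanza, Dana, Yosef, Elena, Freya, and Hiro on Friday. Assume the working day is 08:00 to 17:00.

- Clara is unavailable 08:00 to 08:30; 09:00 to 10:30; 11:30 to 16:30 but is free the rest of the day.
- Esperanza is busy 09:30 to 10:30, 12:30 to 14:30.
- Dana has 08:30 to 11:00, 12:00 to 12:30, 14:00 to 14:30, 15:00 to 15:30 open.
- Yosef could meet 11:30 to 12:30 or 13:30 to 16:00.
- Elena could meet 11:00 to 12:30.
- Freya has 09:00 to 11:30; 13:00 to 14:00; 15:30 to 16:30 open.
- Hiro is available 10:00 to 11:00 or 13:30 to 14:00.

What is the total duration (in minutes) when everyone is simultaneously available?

0

Clara free: 08:30-09:00, 10:30-11:30, 16:30-17:00 (invert busy blocks within the working day).
Esperanza free: 08:00-09:30, 10:30-12:30, 14:30-17:00 (invert busy blocks within the working day).
Dana free: 08:30-11:00, 12:00-12:30, 14:00-14:30, 15:00-15:30.
Yosef free: 11:30-12:30, 13:30-16:00.
Elena free: 11:00-12:30.
Freya free: 09:00-11:30, 13:00-14:00, 15:30-16:30.
Hiro free: 10:00-11:00, 13:30-14:00.
Clara ∩ Esperanza: 08:30-09:00, 10:30-11:30, 16:30-17:00.
Clara ∩ Esperanza ∩ Dana: 08:30-09:00, 10:30-11:00.
Clara ∩ Esperanza ∩ Dana ∩ Yosef: ∅.
Clara ∩ Esperanza ∩ Dana ∩ Yosef ∩ Elena: ∅.
Clara ∩ Esperanza ∩ Dana ∩ Yosef ∩ Elena ∩ Freya: ∅.
Clara ∩ Esperanza ∩ Dana ∩ Yosef ∩ Elena ∩ Freya ∩ Hiro: ∅.
There is no time when everyone is free.
There is no common window, so the total is 0 minutes.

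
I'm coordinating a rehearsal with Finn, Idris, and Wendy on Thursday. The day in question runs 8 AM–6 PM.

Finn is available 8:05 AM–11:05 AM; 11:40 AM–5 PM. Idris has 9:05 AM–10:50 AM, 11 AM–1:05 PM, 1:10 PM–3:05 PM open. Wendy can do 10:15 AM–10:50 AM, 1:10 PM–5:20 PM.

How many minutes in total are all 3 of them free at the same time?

Finn ∩ Idris: 09:05-10:50, 11:00-11:05, 11:40-13:05, 13:10-15:05.
Finn ∩ Idris ∩ Wendy: 10:15-10:50, 13:10-15:05.
Summing the common windows: 35 + 115 = 150 minutes.

150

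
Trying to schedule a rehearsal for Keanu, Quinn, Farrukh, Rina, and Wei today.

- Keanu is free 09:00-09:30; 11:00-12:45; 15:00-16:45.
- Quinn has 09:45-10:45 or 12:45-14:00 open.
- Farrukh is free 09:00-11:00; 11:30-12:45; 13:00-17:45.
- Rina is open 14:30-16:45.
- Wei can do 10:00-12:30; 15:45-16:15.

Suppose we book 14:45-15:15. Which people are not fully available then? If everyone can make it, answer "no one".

Keanu, Quinn, Wei

Keanu: not fully free for 14:45-15:15. Quinn: not fully free for 14:45-15:15. Farrukh: free for 14:45-15:15. Rina: free for 14:45-15:15. Wei: not fully free for 14:45-15:15.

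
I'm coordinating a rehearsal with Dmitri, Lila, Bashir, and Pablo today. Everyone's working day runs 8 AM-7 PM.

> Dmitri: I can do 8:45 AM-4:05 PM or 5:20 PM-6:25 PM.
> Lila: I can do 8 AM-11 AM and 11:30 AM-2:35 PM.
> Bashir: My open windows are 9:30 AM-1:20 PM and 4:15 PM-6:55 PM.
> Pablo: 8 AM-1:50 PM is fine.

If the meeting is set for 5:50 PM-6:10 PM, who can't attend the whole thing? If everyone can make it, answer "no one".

Lila, Pablo

Dmitri: free for 17:50-18:10. Lila: not fully free for 17:50-18:10. Bashir: free for 17:50-18:10. Pablo: not fully free for 17:50-18:10.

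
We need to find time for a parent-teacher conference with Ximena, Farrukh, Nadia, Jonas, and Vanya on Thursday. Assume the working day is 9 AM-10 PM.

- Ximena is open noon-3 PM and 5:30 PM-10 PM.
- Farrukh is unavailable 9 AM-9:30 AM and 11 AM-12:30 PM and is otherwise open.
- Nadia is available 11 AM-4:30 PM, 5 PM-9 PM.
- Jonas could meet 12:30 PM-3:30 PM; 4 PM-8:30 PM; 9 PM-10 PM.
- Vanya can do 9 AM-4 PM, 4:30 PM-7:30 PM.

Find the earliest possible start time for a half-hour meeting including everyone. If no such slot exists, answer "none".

Ximena free: 12:00-15:00, 17:30-22:00.
Farrukh free: 09:30-11:00, 12:30-22:00 (invert busy blocks within the working day).
Nadia free: 11:00-16:30, 17:00-21:00.
Jonas free: 12:30-15:30, 16:00-20:30, 21:00-22:00.
Vanya free: 09:00-16:00, 16:30-19:30.
Ximena ∩ Farrukh: 12:30-15:00, 17:30-22:00.
Ximena ∩ Farrukh ∩ Nadia: 12:30-15:00, 17:30-21:00.
Ximena ∩ Farrukh ∩ Nadia ∩ Jonas: 12:30-15:00, 17:30-20:30.
Ximena ∩ Farrukh ∩ Nadia ∩ Jonas ∩ Vanya: 12:30-15:00, 17:30-19:30.
Those are the intersection windows.
The first common window of at least 30 minutes is 12:30-15:00, so the earliest start is 12:30.

12:30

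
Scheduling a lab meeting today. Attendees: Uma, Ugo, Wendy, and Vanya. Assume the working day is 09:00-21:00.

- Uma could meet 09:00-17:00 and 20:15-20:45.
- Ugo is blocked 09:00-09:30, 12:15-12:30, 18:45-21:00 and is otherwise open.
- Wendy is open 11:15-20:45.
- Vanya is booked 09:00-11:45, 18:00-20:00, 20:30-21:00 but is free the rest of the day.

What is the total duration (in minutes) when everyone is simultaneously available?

Uma free: 09:00-17:00, 20:15-20:45.
Ugo free: 09:30-12:15, 12:30-18:45 (invert busy blocks within the working day).
Wendy free: 11:15-20:45.
Vanya free: 11:45-18:00, 20:00-20:30 (invert busy blocks within the working day).
Uma ∩ Ugo: 09:30-12:15, 12:30-17:00.
Uma ∩ Ugo ∩ Wendy: 11:15-12:15, 12:30-17:00.
Uma ∩ Ugo ∩ Wendy ∩ Vanya: 11:45-12:15, 12:30-17:00.
Summing the common windows: 30 + 270 = 300 minutes.

300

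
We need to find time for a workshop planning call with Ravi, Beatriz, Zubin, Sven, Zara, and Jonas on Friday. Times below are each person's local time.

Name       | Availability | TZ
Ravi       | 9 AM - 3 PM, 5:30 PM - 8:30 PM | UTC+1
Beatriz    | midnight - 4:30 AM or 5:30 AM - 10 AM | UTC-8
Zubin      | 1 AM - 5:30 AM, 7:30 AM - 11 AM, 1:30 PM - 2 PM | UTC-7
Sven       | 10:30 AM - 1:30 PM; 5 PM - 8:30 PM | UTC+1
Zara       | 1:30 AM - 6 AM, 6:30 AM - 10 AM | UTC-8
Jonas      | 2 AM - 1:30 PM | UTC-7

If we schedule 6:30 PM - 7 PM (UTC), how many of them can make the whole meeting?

3

Ravi in UTC: 08:00-14:00, 16:30-19:30 (subtract 1h to convert from UTC+1).
Beatriz in UTC: 08:00-12:30, 13:30-18:00 (add 8h to convert from UTC-8).
Zubin in UTC: 08:00-12:30, 14:30-18:00, 20:30-21:00 (add 7h to convert from UTC-7).
Sven in UTC: 09:30-12:30, 16:00-19:30 (subtract 1h to convert from UTC+1).
Zara in UTC: 09:30-14:00, 14:30-18:00 (add 8h to convert from UTC-8).
Jonas in UTC: 09:00-20:30 (add 7h to convert from UTC-7).
Ravi, Sven, and Jonas can make the full 18:30-19:00 slot — that's 3.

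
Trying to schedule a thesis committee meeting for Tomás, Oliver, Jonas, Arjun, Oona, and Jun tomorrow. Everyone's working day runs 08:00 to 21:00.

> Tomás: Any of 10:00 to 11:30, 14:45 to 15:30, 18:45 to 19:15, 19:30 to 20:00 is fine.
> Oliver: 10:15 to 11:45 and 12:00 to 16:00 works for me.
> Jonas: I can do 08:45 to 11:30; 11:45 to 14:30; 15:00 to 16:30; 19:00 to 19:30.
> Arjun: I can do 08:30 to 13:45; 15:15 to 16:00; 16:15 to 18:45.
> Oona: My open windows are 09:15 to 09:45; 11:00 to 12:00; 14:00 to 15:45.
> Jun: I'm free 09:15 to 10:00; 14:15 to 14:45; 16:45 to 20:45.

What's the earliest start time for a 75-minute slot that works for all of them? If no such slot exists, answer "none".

Tomás ∩ Oliver: 10:15-11:30, 14:45-15:30.
Tomás ∩ Oliver ∩ Jonas: 10:15-11:30, 15:00-15:30.
Tomás ∩ Oliver ∩ Jonas ∩ Arjun: 10:15-11:30, 15:15-15:30.
Tomás ∩ Oliver ∩ Jonas ∩ Arjun ∩ Oona: 11:00-11:30, 15:15-15:30.
Tomás ∩ Oliver ∩ Jonas ∩ Arjun ∩ Oona ∩ Jun: ∅.
There is no time when everyone is free.
No common window is at least 75 minutes long.

none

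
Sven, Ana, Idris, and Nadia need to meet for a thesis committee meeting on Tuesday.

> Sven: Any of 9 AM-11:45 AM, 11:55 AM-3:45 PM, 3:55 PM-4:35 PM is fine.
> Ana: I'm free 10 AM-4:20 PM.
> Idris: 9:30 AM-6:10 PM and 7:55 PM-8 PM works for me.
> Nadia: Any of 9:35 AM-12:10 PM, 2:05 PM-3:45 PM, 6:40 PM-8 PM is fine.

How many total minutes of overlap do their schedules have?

220

Sven ∩ Ana: 10:00-11:45, 11:55-15:45, 15:55-16:20.
Sven ∩ Ana ∩ Idris: 10:00-11:45, 11:55-15:45, 15:55-16:20.
Sven ∩ Ana ∩ Idris ∩ Nadia: 10:00-11:45, 11:55-12:10, 14:05-15:45.
Summing the common windows: 105 + 15 + 100 = 220 minutes.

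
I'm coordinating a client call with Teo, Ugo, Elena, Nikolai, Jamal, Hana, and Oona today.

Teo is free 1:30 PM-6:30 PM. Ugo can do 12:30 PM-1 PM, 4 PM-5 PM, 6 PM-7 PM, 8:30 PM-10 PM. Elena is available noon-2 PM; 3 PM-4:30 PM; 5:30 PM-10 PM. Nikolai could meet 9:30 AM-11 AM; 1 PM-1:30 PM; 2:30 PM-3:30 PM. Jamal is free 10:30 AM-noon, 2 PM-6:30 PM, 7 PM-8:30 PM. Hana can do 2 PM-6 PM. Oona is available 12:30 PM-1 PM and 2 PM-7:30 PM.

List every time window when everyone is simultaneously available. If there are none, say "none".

none

Teo ∩ Ugo: 16:00-17:00, 18:00-18:30.
Teo ∩ Ugo ∩ Elena: 16:00-16:30, 18:00-18:30.
Teo ∩ Ugo ∩ Elena ∩ Nikolai: ∅.
Teo ∩ Ugo ∩ Elena ∩ Nikolai ∩ Jamal: ∅.
Teo ∩ Ugo ∩ Elena ∩ Nikolai ∩ Jamal ∩ Hana: ∅.
Teo ∩ Ugo ∩ Elena ∩ Nikolai ∩ Jamal ∩ Hana ∩ Oona: ∅.
There is no time when everyone is free.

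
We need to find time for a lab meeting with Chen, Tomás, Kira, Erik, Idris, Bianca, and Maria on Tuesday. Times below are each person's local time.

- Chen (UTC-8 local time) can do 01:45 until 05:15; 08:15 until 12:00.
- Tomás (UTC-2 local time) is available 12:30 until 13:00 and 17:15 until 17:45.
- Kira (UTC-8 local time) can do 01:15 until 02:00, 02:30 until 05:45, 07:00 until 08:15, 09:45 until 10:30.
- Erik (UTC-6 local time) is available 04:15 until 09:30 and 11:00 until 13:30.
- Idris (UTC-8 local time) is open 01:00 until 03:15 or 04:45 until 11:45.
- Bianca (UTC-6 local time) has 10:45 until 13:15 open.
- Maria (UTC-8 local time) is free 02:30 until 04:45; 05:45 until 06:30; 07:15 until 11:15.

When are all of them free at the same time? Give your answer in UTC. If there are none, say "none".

none

Chen in UTC: 09:45-13:15, 16:15-20:00 (add 8h to convert from UTC-8).
Tomás in UTC: 14:30-15:00, 19:15-19:45 (add 2h to convert from UTC-2).
Kira in UTC: 09:15-10:00, 10:30-13:45, 15:00-16:15, 17:45-18:30 (add 8h to convert from UTC-8).
Erik in UTC: 10:15-15:30, 17:00-19:30 (add 6h to convert from UTC-6).
Idris in UTC: 09:00-11:15, 12:45-19:45 (add 8h to convert from UTC-8).
Bianca in UTC: 16:45-19:15 (add 6h to convert from UTC-6).
Maria in UTC: 10:30-12:45, 13:45-14:30, 15:15-19:15 (add 8h to convert from UTC-8).
Chen ∩ Tomás: 19:15-19:45.
Chen ∩ Tomás ∩ Kira: ∅.
Chen ∩ Tomás ∩ Kira ∩ Erik: ∅.
Chen ∩ Tomás ∩ Kira ∩ Erik ∩ Idris: ∅.
Chen ∩ Tomás ∩ Kira ∩ Erik ∩ Idris ∩ Bianca: ∅.
Chen ∩ Tomás ∩ Kira ∩ Erik ∩ Idris ∩ Bianca ∩ Maria: ∅.
There is no time when everyone is free.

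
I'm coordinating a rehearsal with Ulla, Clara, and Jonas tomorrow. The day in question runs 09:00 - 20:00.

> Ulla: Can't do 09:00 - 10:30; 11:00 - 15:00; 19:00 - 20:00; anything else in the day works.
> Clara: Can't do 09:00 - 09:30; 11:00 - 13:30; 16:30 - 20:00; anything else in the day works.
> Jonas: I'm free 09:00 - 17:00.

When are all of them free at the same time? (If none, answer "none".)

Ulla free: 10:30-11:00, 15:00-19:00 (invert busy blocks within the working day).
Clara free: 09:30-11:00, 13:30-16:30 (invert busy blocks within the working day).
Jonas free: 09:00-17:00.
Ulla ∩ Clara: 10:30-11:00, 15:00-16:30.
Ulla ∩ Clara ∩ Jonas: 10:30-11:00, 15:00-16:30.

10:30-11:00, 15:00-16:30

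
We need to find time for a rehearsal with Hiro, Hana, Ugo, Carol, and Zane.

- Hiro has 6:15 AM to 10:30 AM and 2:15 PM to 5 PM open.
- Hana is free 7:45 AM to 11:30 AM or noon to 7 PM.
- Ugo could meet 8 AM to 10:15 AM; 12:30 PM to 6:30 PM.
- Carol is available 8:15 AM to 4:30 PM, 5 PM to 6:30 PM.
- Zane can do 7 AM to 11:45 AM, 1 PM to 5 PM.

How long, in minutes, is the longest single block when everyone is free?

135

Hiro ∩ Hana: 07:45-10:30, 14:15-17:00.
Hiro ∩ Hana ∩ Ugo: 08:00-10:15, 14:15-17:00.
Hiro ∩ Hana ∩ Ugo ∩ Carol: 08:15-10:15, 14:15-16:30.
Hiro ∩ Hana ∩ Ugo ∩ Carol ∩ Zane: 08:15-10:15, 14:15-16:30.
The longest is 14:15-16:30 at 135 minutes.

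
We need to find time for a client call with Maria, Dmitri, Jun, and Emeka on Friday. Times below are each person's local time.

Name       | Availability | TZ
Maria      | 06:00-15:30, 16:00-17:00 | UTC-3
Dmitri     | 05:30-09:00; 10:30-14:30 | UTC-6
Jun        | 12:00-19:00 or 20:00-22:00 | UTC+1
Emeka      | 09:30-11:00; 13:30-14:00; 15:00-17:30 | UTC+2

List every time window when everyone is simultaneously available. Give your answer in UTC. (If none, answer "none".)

11:30-12:00, 13:00-15:00

Maria in UTC: 09:00-18:30, 19:00-20:00 (add 3h to convert from UTC-3).
Dmitri in UTC: 11:30-15:00, 16:30-20:30 (add 6h to convert from UTC-6).
Jun in UTC: 11:00-18:00, 19:00-21:00 (subtract 1h to convert from UTC+1).
Emeka in UTC: 07:30-09:00, 11:30-12:00, 13:00-15:30 (subtract 2h to convert from UTC+2).
Maria ∩ Dmitri: 11:30-15:00, 16:30-18:30, 19:00-20:00.
Maria ∩ Dmitri ∩ Jun: 11:30-15:00, 16:30-18:00, 19:00-20:00.
Maria ∩ Dmitri ∩ Jun ∩ Emeka: 11:30-12:00, 13:00-15:00.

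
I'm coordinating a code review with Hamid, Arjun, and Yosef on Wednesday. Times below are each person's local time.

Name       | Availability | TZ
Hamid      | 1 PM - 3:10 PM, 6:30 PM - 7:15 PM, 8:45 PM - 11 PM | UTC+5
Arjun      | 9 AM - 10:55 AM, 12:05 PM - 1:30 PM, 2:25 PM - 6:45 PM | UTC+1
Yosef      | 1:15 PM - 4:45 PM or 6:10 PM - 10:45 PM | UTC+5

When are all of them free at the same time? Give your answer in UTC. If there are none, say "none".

08:15-09:55, 13:30-14:15, 15:45-17:45

Hamid in UTC: 08:00-10:10, 13:30-14:15, 15:45-18:00 (subtract 5h to convert from UTC+5).
Arjun in UTC: 08:00-09:55, 11:05-12:30, 13:25-17:45 (subtract 1h to convert from UTC+1).
Yosef in UTC: 08:15-11:45, 13:10-17:45 (subtract 5h to convert from UTC+5).
Hamid ∩ Arjun: 08:00-09:55, 13:30-14:15, 15:45-17:45.
Hamid ∩ Arjun ∩ Yosef: 08:15-09:55, 13:30-14:15, 15:45-17:45.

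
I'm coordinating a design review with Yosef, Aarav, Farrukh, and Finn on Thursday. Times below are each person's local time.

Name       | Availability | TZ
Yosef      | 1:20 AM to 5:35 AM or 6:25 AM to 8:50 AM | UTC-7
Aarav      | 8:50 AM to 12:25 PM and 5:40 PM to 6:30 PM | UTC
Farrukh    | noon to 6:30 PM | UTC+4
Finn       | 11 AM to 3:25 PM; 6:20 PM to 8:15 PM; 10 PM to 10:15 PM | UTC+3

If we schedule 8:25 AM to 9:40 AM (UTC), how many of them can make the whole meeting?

Yosef in UTC: 08:20-12:35, 13:25-15:50 (add 7h to convert from UTC-7).
Aarav in UTC: 08:50-12:25, 17:40-18:30.
Farrukh in UTC: 08:00-14:30 (subtract 4h to convert from UTC+4).
Finn in UTC: 08:00-12:25, 15:20-17:15, 19:00-19:15 (subtract 3h to convert from UTC+3).
Yosef, Farrukh, and Finn can make the full 08:25-09:40 slot — that's 3.

3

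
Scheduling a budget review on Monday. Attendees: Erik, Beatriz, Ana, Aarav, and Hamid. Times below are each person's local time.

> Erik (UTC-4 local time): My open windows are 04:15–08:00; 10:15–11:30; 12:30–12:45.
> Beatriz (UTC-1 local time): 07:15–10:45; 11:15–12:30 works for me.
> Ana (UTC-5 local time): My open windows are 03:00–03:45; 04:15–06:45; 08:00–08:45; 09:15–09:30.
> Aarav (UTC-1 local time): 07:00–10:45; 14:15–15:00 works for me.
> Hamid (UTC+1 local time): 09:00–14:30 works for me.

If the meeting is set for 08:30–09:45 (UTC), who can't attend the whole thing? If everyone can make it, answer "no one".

Ana

Erik in UTC: 08:15-12:00, 14:15-15:30, 16:30-16:45 (add 4h to convert from UTC-4).
Beatriz in UTC: 08:15-11:45, 12:15-13:30 (add 1h to convert from UTC-1).
Ana in UTC: 08:00-08:45, 09:15-11:45, 13:00-13:45, 14:15-14:30 (add 5h to convert from UTC-5).
Aarav in UTC: 08:00-11:45, 15:15-16:00 (add 1h to convert from UTC-1).
Hamid in UTC: 08:00-13:30 (subtract 1h to convert from UTC+1).
Erik: free for 08:30-09:45. Beatriz: free for 08:30-09:45. Ana: not fully free for 08:30-09:45. Aarav: free for 08:30-09:45. Hamid: free for 08:30-09:45.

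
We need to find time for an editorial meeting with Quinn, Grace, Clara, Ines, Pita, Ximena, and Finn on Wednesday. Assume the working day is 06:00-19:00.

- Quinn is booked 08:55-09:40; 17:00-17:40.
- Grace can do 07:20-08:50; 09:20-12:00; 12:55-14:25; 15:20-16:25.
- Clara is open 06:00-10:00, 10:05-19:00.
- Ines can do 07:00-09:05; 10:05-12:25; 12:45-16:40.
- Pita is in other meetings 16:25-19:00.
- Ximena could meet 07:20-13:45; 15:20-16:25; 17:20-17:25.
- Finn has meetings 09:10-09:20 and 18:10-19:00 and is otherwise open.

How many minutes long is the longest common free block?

115

Quinn free: 06:00-08:55, 09:40-17:00, 17:40-19:00 (invert busy blocks within the working day).
Grace free: 07:20-08:50, 09:20-12:00, 12:55-14:25, 15:20-16:25.
Clara free: 06:00-10:00, 10:05-19:00.
Ines free: 07:00-09:05, 10:05-12:25, 12:45-16:40.
Pita free: 06:00-16:25 (invert busy blocks within the working day).
Ximena free: 07:20-13:45, 15:20-16:25, 17:20-17:25.
Finn free: 06:00-09:10, 09:20-18:10 (invert busy blocks within the working day).
Quinn ∩ Grace: 07:20-08:50, 09:40-12:00, 12:55-14:25, 15:20-16:25.
Quinn ∩ Grace ∩ Clara: 07:20-08:50, 09:40-10:00, 10:05-12:00, 12:55-14:25, 15:20-16:25.
Quinn ∩ Grace ∩ Clara ∩ Ines: 07:20-08:50, 10:05-12:00, 12:55-14:25, 15:20-16:25.
Quinn ∩ Grace ∩ Clara ∩ Ines ∩ Pita: 07:20-08:50, 10:05-12:00, 12:55-14:25, 15:20-16:25.
Quinn ∩ Grace ∩ Clara ∩ Ines ∩ Pita ∩ Ximena: 07:20-08:50, 10:05-12:00, 12:55-13:45, 15:20-16:25.
Quinn ∩ Grace ∩ Clara ∩ Ines ∩ Pita ∩ Ximena ∩ Finn: 07:20-08:50, 10:05-12:00, 12:55-13:45, 15:20-16:25.
So the common availability across everyone is 07:20-08:50, 10:05-12:00, 12:55-13:45, 15:20-16:25.
The longest is 10:05-12:00 at 115 minutes.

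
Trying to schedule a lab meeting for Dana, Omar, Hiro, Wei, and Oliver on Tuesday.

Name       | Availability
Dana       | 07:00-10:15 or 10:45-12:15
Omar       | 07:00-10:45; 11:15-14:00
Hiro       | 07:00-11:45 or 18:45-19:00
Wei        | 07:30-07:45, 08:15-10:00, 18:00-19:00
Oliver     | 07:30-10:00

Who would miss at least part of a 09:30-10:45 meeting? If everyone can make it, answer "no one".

Dana, Oliver, Wei

Dana: not fully free for 09:30-10:45. Omar: free for 09:30-10:45. Hiro: free for 09:30-10:45. Wei: not fully free for 09:30-10:45. Oliver: not fully free for 09:30-10:45.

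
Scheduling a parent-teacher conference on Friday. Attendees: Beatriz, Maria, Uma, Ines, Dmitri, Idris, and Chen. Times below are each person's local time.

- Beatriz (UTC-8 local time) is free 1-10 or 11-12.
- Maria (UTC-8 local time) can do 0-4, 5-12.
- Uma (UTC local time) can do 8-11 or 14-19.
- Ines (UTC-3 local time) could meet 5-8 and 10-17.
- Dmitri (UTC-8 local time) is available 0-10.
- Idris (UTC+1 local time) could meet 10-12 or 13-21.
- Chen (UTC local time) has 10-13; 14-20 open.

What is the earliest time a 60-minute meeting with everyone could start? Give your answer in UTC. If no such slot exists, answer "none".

Beatriz in UTC: 09:00-18:00, 19:00-20:00 (add 8h to convert from UTC-8).
Maria in UTC: 08:00-12:00, 13:00-20:00 (add 8h to convert from UTC-8).
Uma in UTC: 08:00-11:00, 14:00-19:00.
Ines in UTC: 08:00-11:00, 13:00-20:00 (add 3h to convert from UTC-3).
Dmitri in UTC: 08:00-18:00 (add 8h to convert from UTC-8).
Idris in UTC: 09:00-11:00, 12:00-20:00 (subtract 1h to convert from UTC+1).
Chen in UTC: 10:00-13:00, 14:00-20:00.
Beatriz ∩ Maria: 09:00-12:00, 13:00-18:00, 19:00-20:00.
Beatriz ∩ Maria ∩ Uma: 09:00-11:00, 14:00-18:00.
Beatriz ∩ Maria ∩ Uma ∩ Ines: 09:00-11:00, 14:00-18:00.
Beatriz ∩ Maria ∩ Uma ∩ Ines ∩ Dmitri: 09:00-11:00, 14:00-18:00.
Beatriz ∩ Maria ∩ Uma ∩ Ines ∩ Dmitri ∩ Idris: 09:00-11:00, 14:00-18:00.
Beatriz ∩ Maria ∩ Uma ∩ Ines ∩ Dmitri ∩ Idris ∩ Chen: 10:00-11:00, 14:00-18:00.
Those are the intersection windows.
The first common window of at least 60 minutes is 10:00-11:00, so the earliest start is 10:00.

10:00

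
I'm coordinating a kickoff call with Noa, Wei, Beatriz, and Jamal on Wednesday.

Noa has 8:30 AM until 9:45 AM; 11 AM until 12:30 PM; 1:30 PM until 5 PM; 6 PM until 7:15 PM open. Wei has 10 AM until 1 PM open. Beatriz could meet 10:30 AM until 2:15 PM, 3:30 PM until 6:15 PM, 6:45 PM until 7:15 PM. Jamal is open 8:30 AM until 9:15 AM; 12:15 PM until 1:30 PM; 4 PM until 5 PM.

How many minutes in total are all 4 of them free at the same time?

15

Noa ∩ Wei: 11:00-12:30.
Noa ∩ Wei ∩ Beatriz: 11:00-12:30.
Noa ∩ Wei ∩ Beatriz ∩ Jamal: 12:15-12:30.
So the common availability across everyone is 12:15-12:30.
That's a single block of 15 minutes.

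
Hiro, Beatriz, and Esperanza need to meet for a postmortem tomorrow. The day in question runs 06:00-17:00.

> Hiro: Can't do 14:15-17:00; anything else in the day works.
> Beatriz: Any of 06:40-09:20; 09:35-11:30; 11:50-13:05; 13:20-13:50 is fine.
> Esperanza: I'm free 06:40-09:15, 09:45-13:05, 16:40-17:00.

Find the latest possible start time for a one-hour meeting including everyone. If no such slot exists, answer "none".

Hiro free: 06:00-14:15 (invert busy blocks within the working day).
Beatriz free: 06:40-09:20, 09:35-11:30, 11:50-13:05, 13:20-13:50.
Esperanza free: 06:40-09:15, 09:45-13:05, 16:40-17:00.
Hiro ∩ Beatriz: 06:40-09:20, 09:35-11:30, 11:50-13:05, 13:20-13:50.
Hiro ∩ Beatriz ∩ Esperanza: 06:40-09:15, 09:45-11:30, 11:50-13:05.
So the common availability across everyone is 06:40-09:15, 09:45-11:30, 11:50-13:05.
The last common window of at least 60 minutes is 11:50-13:05; a 60-minute meeting can start as late as 12:05 and still end by 13:05.

12:05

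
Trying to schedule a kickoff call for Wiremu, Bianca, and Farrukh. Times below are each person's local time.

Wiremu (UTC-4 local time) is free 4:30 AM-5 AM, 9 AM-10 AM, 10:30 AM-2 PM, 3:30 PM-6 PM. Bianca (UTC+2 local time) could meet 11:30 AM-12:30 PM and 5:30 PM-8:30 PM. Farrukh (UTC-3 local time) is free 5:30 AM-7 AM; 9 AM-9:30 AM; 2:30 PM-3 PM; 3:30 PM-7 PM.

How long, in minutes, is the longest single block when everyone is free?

Wiremu in UTC: 08:30-09:00, 13:00-14:00, 14:30-18:00, 19:30-22:00 (add 4h to convert from UTC-4).
Bianca in UTC: 09:30-10:30, 15:30-18:30 (subtract 2h to convert from UTC+2).
Farrukh in UTC: 08:30-10:00, 12:00-12:30, 17:30-18:00, 18:30-22:00 (add 3h to convert from UTC-3).
Wiremu ∩ Bianca: 15:30-18:00.
Wiremu ∩ Bianca ∩ Farrukh: 17:30-18:00.
Those are the intersection windows.
The longest is 17:30-18:00 at 30 minutes.

30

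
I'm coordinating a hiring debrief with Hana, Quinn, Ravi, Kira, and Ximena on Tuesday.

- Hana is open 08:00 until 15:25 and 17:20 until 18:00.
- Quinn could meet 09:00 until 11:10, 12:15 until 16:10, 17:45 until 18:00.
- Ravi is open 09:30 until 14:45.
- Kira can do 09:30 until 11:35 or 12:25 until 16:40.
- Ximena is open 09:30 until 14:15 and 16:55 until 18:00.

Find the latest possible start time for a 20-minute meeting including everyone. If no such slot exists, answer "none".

13:55

Hana ∩ Quinn: 09:00-11:10, 12:15-15:25, 17:45-18:00.
Hana ∩ Quinn ∩ Ravi: 09:30-11:10, 12:15-14:45.
Hana ∩ Quinn ∩ Ravi ∩ Kira: 09:30-11:10, 12:25-14:45.
Hana ∩ Quinn ∩ Ravi ∩ Kira ∩ Ximena: 09:30-11:10, 12:25-14:15.
The last common window of at least 20 minutes is 12:25-14:15; a 20-minute meeting can start as late as 13:55 and still end by 14:15.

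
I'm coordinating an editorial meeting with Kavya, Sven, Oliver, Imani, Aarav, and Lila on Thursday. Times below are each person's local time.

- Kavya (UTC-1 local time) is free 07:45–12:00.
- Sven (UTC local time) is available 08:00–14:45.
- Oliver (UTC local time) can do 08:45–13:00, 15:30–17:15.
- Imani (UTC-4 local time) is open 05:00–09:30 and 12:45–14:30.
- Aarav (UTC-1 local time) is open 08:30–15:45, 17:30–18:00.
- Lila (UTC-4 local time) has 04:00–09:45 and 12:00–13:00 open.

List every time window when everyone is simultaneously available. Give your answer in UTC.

09:30-13:00

Kavya in UTC: 08:45-13:00 (add 1h to convert from UTC-1).
Sven in UTC: 08:00-14:45.
Oliver in UTC: 08:45-13:00, 15:30-17:15.
Imani in UTC: 09:00-13:30, 16:45-18:30 (add 4h to convert from UTC-4).
Aarav in UTC: 09:30-16:45, 18:30-19:00 (add 1h to convert from UTC-1).
Lila in UTC: 08:00-13:45, 16:00-17:00 (add 4h to convert from UTC-4).
Kavya ∩ Sven: 08:45-13:00.
Kavya ∩ Sven ∩ Oliver: 08:45-13:00.
Kavya ∩ Sven ∩ Oliver ∩ Imani: 09:00-13:00.
Kavya ∩ Sven ∩ Oliver ∩ Imani ∩ Aarav: 09:30-13:00.
Kavya ∩ Sven ∩ Oliver ∩ Imani ∩ Aarav ∩ Lila: 09:30-13:00.
So the common availability across everyone is 09:30-13:00.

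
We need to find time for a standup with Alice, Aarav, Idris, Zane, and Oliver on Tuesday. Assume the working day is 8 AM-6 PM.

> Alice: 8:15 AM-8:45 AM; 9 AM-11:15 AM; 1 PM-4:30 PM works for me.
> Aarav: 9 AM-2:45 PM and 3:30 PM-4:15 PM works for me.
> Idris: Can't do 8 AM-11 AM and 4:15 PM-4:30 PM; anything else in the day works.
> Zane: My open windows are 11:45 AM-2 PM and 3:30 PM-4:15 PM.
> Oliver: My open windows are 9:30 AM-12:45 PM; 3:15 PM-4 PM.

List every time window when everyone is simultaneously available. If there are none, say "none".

15:30-16:00

Alice free: 08:15-08:45, 09:00-11:15, 13:00-16:30.
Aarav free: 09:00-14:45, 15:30-16:15.
Idris free: 11:00-16:15, 16:30-18:00 (invert busy blocks within the working day).
Zane free: 11:45-14:00, 15:30-16:15.
Oliver free: 09:30-12:45, 15:15-16:00.
Alice ∩ Aarav: 09:00-11:15, 13:00-14:45, 15:30-16:15.
Alice ∩ Aarav ∩ Idris: 11:00-11:15, 13:00-14:45, 15:30-16:15.
Alice ∩ Aarav ∩ Idris ∩ Zane: 13:00-14:00, 15:30-16:15.
Alice ∩ Aarav ∩ Idris ∩ Zane ∩ Oliver: 15:30-16:00.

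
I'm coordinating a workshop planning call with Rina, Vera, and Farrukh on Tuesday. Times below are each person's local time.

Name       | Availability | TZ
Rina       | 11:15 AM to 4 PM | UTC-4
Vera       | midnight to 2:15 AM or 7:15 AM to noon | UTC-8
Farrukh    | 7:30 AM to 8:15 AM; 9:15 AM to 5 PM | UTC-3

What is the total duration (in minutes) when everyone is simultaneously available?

285

Rina in UTC: 15:15-20:00 (add 4h to convert from UTC-4).
Vera in UTC: 08:00-10:15, 15:15-20:00 (add 8h to convert from UTC-8).
Farrukh in UTC: 10:30-11:15, 12:15-20:00 (add 3h to convert from UTC-3).
Rina ∩ Vera: 15:15-20:00.
Rina ∩ Vera ∩ Farrukh: 15:15-20:00.
So the common availability across everyone is 15:15-20:00.
That's a single block of 285 minutes.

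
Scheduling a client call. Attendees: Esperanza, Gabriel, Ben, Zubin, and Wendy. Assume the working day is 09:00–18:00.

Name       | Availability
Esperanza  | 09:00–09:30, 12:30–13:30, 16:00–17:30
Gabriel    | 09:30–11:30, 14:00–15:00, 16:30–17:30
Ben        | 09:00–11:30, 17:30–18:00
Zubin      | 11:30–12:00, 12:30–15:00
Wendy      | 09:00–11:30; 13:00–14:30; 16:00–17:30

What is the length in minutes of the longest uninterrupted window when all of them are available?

Esperanza ∩ Gabriel: 16:30-17:30.
Esperanza ∩ Gabriel ∩ Ben: ∅.
Esperanza ∩ Gabriel ∩ Ben ∩ Zubin: ∅.
Esperanza ∩ Gabriel ∩ Ben ∩ Zubin ∩ Wendy: ∅.
There is no time when everyone is free.
No common window exists, so the longest block is 0 minutes.

0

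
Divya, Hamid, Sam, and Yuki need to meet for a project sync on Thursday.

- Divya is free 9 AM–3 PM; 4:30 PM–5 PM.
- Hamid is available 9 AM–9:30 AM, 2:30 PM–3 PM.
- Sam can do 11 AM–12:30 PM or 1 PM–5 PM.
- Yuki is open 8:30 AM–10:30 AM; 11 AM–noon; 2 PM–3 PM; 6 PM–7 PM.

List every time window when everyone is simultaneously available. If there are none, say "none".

14:30-15:00

Divya ∩ Hamid: 09:00-09:30, 14:30-15:00.
Divya ∩ Hamid ∩ Sam: 14:30-15:00.
Divya ∩ Hamid ∩ Sam ∩ Yuki: 14:30-15:00.
So the common availability across everyone is 14:30-15:00.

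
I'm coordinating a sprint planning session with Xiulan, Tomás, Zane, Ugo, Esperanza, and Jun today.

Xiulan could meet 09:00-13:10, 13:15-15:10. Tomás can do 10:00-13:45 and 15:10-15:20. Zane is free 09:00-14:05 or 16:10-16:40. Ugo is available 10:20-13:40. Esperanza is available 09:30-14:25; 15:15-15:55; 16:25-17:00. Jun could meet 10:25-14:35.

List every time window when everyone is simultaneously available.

Xiulan ∩ Tomás: 10:00-13:10, 13:15-13:45.
Xiulan ∩ Tomás ∩ Zane: 10:00-13:10, 13:15-13:45.
Xiulan ∩ Tomás ∩ Zane ∩ Ugo: 10:20-13:10, 13:15-13:40.
Xiulan ∩ Tomás ∩ Zane ∩ Ugo ∩ Esperanza: 10:20-13:10, 13:15-13:40.
Xiulan ∩ Tomás ∩ Zane ∩ Ugo ∩ Esperanza ∩ Jun: 10:25-13:10, 13:15-13:40.

10:25-13:10, 13:15-13:40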